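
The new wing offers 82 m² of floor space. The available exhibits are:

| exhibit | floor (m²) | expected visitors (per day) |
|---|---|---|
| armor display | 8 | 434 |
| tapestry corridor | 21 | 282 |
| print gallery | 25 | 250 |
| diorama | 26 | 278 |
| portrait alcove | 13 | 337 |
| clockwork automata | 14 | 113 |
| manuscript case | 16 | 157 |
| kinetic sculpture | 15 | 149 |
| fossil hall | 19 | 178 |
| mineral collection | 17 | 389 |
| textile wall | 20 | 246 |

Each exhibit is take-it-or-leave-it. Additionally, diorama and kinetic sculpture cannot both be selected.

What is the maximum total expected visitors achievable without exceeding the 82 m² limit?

Ranking by ratio (expected visitors/m²): armor display 54.25, portrait alcove 25.92, mineral collection 22.88.
Armor display + tapestry corridor + portrait alcove + mineral collection + textile wall uses 79 of the 82 m² and totals 1688.
The closest alternative, armor display + tapestry corridor + portrait alcove + fossil hall + mineral collection, reaches only 1620.

1688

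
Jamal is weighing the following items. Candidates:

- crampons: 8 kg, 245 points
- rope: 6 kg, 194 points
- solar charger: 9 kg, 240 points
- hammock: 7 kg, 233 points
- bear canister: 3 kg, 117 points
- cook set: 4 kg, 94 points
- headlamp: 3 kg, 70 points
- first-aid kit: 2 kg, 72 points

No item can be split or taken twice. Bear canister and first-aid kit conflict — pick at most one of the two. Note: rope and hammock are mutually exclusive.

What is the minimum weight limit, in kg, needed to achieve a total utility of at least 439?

Minimise kg subject to total utility ≥ 439.
crampons + rope: 439 utility at 14 kg.
Below 14 kg the best achievable stays under 439.

14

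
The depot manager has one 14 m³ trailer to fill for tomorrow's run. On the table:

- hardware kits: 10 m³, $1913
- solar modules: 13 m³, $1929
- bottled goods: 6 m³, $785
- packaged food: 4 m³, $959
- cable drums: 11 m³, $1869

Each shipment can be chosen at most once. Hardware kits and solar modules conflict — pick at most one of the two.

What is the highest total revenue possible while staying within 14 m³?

2872

Best packing: hardware kits + packaged food — 14 m³, 2872 total.
That's the maximum — no feasible swap from here does better than 2872.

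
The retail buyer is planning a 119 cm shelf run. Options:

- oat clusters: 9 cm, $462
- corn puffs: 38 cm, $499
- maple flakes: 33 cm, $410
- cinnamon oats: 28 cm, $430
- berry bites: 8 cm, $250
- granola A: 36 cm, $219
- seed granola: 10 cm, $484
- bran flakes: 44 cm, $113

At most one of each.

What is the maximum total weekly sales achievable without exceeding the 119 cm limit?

2285

Density check — oat clusters 51.33, seed granola 48.40, berry bites 31.25 are the best per cm.
Taking the top-ratio products first gives oat clusters + corn puffs + cinnamon oats + berry bites + seed granola for 2125 (93 cm).
Replace berry bites with maple flakes: the trade gains 160 net, giving 2285 at 118 cm.
That's the maximum — no swap from here does better than 2285.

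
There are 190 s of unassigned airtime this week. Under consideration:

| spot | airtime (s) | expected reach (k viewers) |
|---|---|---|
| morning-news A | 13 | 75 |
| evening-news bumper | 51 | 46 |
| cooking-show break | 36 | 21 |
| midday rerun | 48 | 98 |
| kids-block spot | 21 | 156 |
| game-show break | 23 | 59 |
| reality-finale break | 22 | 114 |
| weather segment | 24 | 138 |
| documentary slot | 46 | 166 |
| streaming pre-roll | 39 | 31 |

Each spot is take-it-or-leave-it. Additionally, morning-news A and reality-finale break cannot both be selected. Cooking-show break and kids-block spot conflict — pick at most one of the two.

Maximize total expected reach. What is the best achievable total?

Midday rerun + kids-block spot + game-show break + reality-finale break + weather segment + documentary slot uses 184 of the 190 s and totals 731.

731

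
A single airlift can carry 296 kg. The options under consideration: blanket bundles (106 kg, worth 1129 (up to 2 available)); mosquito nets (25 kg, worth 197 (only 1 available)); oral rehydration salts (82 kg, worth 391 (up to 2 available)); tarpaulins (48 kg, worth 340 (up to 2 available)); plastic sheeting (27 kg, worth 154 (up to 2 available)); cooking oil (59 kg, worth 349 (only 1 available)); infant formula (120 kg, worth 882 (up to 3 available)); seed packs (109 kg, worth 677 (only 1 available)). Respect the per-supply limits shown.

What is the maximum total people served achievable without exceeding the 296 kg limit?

2804

A density-first pass picks 2×blanket bundles + mosquito nets + tarpaulins — 2795 at 285 kg.
The 48 kg tied up in tarpaulins is better spent on cooking oil — total rises to 2804 (296 kg).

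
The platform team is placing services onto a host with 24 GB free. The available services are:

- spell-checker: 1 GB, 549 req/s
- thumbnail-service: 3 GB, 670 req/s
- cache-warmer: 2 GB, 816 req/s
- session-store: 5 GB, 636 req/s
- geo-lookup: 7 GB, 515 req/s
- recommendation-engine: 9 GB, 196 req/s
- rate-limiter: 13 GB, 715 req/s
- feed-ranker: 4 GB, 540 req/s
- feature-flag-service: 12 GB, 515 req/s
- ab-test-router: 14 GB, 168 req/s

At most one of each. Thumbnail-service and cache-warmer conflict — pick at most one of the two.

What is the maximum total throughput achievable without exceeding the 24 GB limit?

Ranking by ratio (throughput/GB): spell-checker 549.00, cache-warmer 408.00, thumbnail-service 223.33.
Spell-checker + cache-warmer + session-store + geo-lookup + feed-ranker uses 19 of the 24 GB and totals 3056.

3056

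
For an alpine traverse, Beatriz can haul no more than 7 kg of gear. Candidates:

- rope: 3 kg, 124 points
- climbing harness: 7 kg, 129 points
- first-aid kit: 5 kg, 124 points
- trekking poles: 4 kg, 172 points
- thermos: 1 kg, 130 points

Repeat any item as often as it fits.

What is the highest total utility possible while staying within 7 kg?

910

Ranking by ratio (utility/kg): thermos 130.00, trekking poles 43.00, rope 41.33, first-aid kit 24.80.
Best packing: 7×thermos — 7 kg, 910 total.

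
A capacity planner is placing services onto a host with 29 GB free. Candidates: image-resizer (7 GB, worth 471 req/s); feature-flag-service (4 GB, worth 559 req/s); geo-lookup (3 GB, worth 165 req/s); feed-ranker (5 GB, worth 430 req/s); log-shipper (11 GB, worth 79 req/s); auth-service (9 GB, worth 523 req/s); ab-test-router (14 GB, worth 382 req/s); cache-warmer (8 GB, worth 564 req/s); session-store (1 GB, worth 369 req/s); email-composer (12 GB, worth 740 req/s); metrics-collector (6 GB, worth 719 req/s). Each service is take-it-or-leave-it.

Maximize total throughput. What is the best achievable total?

2847

Greedy by ratio would take feature-flag-service + geo-lookup + feed-ranker + cache-warmer + session-store + metrics-collector: 27 GB used, total 2806.
Dropping feed-ranker frees 5 GB; slotting in image-resizer (7 GB) lifts the total to 2847 at 29 GB.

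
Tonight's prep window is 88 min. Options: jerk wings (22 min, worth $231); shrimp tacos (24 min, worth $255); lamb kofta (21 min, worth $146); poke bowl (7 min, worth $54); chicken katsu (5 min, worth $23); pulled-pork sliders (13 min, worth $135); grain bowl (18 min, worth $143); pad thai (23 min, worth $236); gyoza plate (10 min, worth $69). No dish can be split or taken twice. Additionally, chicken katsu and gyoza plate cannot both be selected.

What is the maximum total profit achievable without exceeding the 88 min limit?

Taking jerk wings + shrimp tacos + chicken katsu + pulled-pork sliders + pad thai: 87 min used, 880 in profit.
Next best is jerk wings + shrimp tacos + grain bowl + pad thai at 865 (87 min) — short by 15.

880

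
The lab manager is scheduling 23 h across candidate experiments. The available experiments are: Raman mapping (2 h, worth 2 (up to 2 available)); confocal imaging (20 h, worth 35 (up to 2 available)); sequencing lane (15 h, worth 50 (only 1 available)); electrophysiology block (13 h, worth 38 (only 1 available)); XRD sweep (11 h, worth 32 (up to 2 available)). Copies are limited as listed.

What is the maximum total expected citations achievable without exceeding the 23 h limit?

Greedy by ratio would take 2×Raman mapping + sequencing lane: 19 h used, total 54.
Dropping 2×Raman mapping and sequencing lane frees 19 h; slotting in 2×XRD sweep (22 h) lifts the total to 64 at 22 h.
The spare 1 h is too small for any remaining experiment, and no exchange beats 64.

64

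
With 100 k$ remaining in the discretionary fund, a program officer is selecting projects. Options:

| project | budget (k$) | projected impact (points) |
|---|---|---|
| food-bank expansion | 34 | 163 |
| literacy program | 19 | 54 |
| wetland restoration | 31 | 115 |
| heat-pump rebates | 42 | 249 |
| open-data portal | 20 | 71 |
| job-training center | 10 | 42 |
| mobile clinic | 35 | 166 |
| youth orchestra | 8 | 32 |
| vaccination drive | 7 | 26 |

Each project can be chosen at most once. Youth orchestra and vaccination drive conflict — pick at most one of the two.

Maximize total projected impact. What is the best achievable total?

489

Density check — heat-pump rebates 5.93, food-bank expansion 4.79, mobile clinic 4.74, job-training center 4.20 are the best per k$.
The ratio heuristic lands on food-bank expansion + heat-pump rebates + job-training center + youth orchestra (486) but leaves 6 k$ idle.
Replace food-bank expansion with mobile clinic: the trade gains 3 net, giving 489 at 95 k$.
Runner-up heat-pump rebates + open-data portal + mobile clinic tops out at 486.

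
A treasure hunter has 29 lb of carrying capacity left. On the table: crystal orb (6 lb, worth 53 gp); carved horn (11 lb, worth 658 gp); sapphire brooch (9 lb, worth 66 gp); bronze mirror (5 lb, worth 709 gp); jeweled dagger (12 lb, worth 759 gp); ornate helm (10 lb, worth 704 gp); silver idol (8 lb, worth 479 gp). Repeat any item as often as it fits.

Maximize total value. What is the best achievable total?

By value per lb: bronze mirror 141.80, ornate helm 70.40, jeweled dagger 63.25, silver idol 59.88 lead.
Taking 5×bronze mirror: 25 lb used, 3545 in value.
Nothing else within 29 lb beats 3545.

3545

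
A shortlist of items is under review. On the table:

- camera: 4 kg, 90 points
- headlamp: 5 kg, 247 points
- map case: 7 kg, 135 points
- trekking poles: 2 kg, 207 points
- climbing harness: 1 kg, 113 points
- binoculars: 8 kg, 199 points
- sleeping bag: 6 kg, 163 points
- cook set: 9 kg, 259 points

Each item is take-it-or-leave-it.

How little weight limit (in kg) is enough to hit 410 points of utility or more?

Minimise kg subject to total utility ≥ 410.
headlamp + trekking poles reaches 454 using 7 kg.
No combination under 7 kg hits 410.

7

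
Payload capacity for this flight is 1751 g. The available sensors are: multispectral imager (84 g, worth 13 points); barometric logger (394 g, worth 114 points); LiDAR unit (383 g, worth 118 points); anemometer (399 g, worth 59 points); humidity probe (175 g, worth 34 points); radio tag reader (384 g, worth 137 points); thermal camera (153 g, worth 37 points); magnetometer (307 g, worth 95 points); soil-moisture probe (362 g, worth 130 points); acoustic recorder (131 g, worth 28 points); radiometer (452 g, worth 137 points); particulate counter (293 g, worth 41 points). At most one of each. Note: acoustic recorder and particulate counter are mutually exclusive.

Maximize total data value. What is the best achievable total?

The ratio heuristic lands on LiDAR unit + radio tag reader + thermal camera + magnetometer + soil-moisture probe + acoustic recorder (545) but leaves 31 g idle.
Dropping magnetometer and acoustic recorder frees 438 g; slotting in radiometer (452 g) lifts the total to 559 at 1734 g.
Runner-up barometric logger + radio tag reader + thermal camera + soil-moisture probe + radiometer tops out at 555.

559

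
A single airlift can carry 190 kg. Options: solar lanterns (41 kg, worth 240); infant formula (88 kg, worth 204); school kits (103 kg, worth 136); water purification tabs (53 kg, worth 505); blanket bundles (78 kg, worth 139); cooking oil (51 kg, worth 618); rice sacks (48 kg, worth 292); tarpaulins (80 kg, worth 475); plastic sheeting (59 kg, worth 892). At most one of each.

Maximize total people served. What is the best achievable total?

Taking water purification tabs + cooking oil + plastic sheeting: 163 kg used, 2015 in people served.
No other feasible combination exceeds 2015.

2015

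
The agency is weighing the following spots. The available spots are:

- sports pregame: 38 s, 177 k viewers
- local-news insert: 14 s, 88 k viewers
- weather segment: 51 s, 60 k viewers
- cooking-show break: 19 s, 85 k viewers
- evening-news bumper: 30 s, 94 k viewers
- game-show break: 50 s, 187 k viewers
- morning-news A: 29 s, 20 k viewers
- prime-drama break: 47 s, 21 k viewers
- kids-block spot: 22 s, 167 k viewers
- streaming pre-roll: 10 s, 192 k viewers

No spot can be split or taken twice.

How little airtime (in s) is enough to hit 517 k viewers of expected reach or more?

65

Look for the lowest-airtime combination reaching 517.
Taking local-news insert + cooking-show break + kids-block spot + streaming pre-roll gives 532 (≥ 517) for 65 s.
Any bundle with less than 65 s falls short of 517.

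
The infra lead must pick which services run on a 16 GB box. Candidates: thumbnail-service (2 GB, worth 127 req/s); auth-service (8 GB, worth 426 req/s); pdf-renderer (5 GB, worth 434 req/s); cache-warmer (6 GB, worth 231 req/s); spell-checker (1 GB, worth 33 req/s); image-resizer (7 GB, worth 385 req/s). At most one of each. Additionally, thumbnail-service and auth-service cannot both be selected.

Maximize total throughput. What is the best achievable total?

Thumbnail-service + pdf-renderer + spell-checker + image-resizer uses 15 of the 16 GB and totals 979.
Runner-up thumbnail-service + pdf-renderer + image-resizer tops out at 946.

979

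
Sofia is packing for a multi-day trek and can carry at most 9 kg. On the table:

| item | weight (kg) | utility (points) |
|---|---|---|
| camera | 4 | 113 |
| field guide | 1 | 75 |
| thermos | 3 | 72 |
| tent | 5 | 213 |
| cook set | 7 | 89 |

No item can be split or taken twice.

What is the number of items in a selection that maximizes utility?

Optimal total is 360.
field guide + thermos + tent hits 360 at 9 kg.
Any selection reaching 360 contains exactly 3 items.

3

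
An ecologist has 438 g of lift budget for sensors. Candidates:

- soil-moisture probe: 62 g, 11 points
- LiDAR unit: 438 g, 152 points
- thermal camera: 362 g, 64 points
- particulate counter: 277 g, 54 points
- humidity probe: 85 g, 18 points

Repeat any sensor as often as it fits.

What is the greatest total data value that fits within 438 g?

Density check — LiDAR unit 0.35, humidity probe 0.21, particulate counter 0.19, soil-moisture probe 0.18 are the best per g.
The ratio ordering already packs tightly: LiDAR unit, 438 g, 152.

152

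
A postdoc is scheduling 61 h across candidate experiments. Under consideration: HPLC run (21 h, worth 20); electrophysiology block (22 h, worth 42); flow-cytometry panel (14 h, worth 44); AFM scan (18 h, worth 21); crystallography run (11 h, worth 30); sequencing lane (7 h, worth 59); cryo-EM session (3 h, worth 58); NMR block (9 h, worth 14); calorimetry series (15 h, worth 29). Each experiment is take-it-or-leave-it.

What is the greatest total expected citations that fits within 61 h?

234

Density check — cryo-EM session 19.33, sequencing lane 8.43, flow-cytometry panel 3.14 are the best per h.
Taking flow-cytometry panel + crystallography run + sequencing lane + cryo-EM session + NMR block + calorimetry series: 59 h used, 234 in expected citations.
Every other selection either busts 61 h or fails to beat 234.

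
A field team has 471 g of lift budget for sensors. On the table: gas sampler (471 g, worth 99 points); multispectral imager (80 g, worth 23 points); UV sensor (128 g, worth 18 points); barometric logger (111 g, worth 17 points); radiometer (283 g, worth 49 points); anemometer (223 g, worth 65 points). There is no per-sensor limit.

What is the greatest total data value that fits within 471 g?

134

Greedy by ratio would take 2×anemometer: 446 g used, total 130.
The 223 g tied up in anemometer is better spent on 3×multispectral imager — total rises to 134 (463 g).
The spare 8 g is too small for any remaining sensor, and no exchange beats 134.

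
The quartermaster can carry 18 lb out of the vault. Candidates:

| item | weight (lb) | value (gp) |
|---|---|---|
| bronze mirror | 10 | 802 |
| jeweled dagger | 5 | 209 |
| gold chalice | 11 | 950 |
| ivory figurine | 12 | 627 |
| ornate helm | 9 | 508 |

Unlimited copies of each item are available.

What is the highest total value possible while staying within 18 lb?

1159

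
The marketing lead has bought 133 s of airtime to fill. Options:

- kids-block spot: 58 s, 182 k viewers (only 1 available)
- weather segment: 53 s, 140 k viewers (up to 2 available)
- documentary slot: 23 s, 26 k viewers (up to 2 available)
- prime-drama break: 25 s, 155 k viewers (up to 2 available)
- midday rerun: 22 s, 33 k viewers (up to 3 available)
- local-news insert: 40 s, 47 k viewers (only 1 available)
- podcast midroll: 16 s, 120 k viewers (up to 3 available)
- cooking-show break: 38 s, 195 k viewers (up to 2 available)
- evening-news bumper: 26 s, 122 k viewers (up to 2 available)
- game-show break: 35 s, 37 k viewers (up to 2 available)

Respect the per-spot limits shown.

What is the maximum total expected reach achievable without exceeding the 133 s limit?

792

Ranking by ratio (expected reach/s): podcast midroll 7.50, prime-drama break 6.20, cooking-show break 5.13.
2×prime-drama break + 3×podcast midroll + evening-news bumper uses 124 of the 133 s and totals 792.
No other feasible combination exceeds 792.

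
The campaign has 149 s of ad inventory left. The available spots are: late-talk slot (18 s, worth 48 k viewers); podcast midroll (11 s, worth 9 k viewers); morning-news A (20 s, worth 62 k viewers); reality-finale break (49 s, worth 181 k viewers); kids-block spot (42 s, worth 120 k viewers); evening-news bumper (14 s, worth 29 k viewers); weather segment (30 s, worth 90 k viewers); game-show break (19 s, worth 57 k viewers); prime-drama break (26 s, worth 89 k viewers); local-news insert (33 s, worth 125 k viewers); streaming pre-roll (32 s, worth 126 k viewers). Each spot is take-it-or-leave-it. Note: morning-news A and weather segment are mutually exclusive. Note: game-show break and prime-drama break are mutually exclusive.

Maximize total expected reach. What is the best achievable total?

A density-first pass picks reality-finale break + prime-drama break + local-news insert + streaming pre-roll — 521 at 140 s.
Dropping prime-drama break frees 26 s; slotting in morning-news A + evening-news bumper (34 s) lifts the total to 523 at 148 s.
Next best is reality-finale break + weather segment + local-news insert + streaming pre-roll at 522 (144 s) — short by 1.

523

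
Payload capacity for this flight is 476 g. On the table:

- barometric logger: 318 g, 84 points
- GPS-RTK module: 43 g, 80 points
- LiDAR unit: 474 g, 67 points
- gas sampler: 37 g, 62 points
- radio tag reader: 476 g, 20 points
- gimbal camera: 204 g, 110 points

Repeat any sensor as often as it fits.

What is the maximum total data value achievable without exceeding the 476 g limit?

Density check — GPS-RTK module 1.86, gas sampler 1.68, gimbal camera 0.54 are the best per g.
11×GPS-RTK module uses 473 of the 476 g and totals 880.
No other feasible combination exceeds 880.

880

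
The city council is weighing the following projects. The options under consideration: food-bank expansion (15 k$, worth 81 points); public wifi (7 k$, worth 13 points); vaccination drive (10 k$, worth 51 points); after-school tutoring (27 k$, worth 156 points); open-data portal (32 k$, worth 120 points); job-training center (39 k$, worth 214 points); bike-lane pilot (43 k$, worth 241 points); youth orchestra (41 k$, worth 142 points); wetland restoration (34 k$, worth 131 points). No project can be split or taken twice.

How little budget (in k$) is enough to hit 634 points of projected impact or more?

119

Minimise k$ subject to total projected impact ≥ 634.
vaccination drive + after-school tutoring + job-training center + bike-lane pilot reaches 662 using 119 k$.
No combination under 119 k$ hits 634.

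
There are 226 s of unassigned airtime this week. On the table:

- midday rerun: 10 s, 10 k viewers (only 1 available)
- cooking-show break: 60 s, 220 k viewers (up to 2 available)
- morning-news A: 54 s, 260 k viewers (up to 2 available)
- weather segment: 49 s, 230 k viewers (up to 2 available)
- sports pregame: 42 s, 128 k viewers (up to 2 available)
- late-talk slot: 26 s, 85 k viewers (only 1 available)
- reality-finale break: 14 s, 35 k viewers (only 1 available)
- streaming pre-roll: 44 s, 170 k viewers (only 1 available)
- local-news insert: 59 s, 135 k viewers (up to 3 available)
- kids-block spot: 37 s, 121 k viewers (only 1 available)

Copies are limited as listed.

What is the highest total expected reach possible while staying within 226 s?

1015

The ratio ordering already packs tightly: 2×morning-news A + 2×weather segment + reality-finale break, 220 s, 1015.
Every other selection either busts 226 s or exceeds an availability limit or fails to beat 1015.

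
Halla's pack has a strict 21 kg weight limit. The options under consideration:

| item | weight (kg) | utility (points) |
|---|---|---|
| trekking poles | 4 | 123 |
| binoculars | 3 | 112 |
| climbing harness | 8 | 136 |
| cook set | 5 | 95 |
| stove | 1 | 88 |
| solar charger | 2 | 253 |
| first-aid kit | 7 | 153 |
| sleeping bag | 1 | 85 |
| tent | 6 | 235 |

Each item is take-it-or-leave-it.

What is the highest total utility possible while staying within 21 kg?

937

Taking the top-ratio items first gives trekking poles + binoculars + stove + solar charger + sleeping bag + tent for 896 (17 kg).
Dropping binoculars frees 3 kg; slotting in first-aid kit (7 kg) lifts the total to 937 at 21 kg.
No other feasible combination exceeds 937.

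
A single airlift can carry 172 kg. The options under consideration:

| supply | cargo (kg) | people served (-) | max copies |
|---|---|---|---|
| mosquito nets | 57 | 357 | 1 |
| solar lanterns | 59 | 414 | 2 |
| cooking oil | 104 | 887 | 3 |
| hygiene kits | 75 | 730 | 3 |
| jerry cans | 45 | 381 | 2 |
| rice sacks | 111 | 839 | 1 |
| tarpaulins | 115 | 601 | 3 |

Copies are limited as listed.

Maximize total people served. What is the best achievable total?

1492

Greedy by ratio would take 2×hygiene kits: 150 kg used, total 1460.
The 75 kg tied up in hygiene kits is better spent on 2×jerry cans — total rises to 1492 (165 kg).
That's the maximum — no swap from here does better than 1492.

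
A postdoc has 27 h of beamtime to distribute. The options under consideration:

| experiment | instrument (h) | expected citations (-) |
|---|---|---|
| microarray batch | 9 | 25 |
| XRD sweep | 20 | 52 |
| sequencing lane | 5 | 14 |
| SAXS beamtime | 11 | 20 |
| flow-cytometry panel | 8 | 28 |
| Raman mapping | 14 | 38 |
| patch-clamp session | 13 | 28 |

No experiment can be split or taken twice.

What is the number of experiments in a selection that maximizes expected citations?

3

Best achievable expected citations is 80.
For example sequencing lane + flow-cytometry panel + Raman mapping achieves it, using 27 h.
Any selection reaching 80 contains exactly 3 experiments.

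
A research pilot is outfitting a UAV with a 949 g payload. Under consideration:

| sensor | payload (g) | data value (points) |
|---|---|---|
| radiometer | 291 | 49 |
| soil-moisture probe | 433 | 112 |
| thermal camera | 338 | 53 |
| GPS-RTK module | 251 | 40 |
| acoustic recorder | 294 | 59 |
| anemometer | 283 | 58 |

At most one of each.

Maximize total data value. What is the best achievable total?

171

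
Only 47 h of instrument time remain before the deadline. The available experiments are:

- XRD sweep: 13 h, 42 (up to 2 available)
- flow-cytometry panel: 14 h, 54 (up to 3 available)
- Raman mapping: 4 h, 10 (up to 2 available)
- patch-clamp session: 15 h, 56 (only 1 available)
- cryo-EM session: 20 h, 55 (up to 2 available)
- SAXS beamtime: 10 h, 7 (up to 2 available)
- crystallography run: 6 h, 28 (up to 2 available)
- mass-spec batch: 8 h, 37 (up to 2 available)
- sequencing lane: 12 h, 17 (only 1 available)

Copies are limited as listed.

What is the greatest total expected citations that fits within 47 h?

Filling by ratio: flow-cytometry panel + Raman mapping + 2×crystallography run + 2×mass-spec batch for 194, with 1 h left unused.
The 14 h tied up in flow-cytometry panel is better spent on patch-clamp session — total rises to 196 (47 h).
Nothing else within 47 h beats 196.

196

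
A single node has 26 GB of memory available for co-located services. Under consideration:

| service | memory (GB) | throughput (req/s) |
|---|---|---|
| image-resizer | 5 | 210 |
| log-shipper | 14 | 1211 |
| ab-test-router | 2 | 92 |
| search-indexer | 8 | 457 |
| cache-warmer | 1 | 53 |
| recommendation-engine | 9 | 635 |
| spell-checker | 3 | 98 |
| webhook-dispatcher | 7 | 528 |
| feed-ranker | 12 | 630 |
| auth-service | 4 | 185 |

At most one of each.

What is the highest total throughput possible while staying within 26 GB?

1991

A density-first pass picks log-shipper + cache-warmer + webhook-dispatcher + auth-service — 1977 at 26 GB.
Replace webhook-dispatcher and auth-service with ab-test-router + recommendation-engine: the trade gains 14 net, giving 1991 at 26 GB.
Runner-up log-shipper + cache-warmer + webhook-dispatcher + auth-service tops out at 1977.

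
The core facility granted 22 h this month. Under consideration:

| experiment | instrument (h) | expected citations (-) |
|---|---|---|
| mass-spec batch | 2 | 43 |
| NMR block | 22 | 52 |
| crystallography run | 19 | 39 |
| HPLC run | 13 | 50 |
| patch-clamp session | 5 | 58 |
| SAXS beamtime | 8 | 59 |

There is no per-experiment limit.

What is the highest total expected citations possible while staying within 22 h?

Best packing: 11×mass-spec batch — 22 h, 473 total.

473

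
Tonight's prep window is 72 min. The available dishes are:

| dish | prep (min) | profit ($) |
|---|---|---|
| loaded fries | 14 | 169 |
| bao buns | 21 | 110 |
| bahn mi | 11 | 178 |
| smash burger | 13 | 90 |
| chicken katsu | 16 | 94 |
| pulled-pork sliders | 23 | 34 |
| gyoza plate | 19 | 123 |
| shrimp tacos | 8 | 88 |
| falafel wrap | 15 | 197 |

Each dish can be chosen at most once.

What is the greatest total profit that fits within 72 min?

Taking the top-ratio dishes first gives loaded fries + bahn mi + smash burger + shrimp tacos + falafel wrap for 722 (61 min).
The 8 min tied up in shrimp tacos is better spent on gyoza plate — total rises to 757 (72 min).
Runner-up loaded fries + bahn mi + gyoza plate + shrimp tacos + falafel wrap tops out at 755.

757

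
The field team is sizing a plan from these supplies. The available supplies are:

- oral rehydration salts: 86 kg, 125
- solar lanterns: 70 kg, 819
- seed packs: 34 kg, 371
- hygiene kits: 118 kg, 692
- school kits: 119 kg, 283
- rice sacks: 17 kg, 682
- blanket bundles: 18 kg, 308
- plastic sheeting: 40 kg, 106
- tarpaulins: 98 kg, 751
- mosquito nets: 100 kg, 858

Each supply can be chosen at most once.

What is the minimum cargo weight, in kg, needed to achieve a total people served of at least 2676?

Minimise kg subject to total people served ≥ 2676.
solar lanterns + seed packs + rice sacks + mosquito nets reaches 2730 using 221 kg.
No combination under 221 kg hits 2676.

221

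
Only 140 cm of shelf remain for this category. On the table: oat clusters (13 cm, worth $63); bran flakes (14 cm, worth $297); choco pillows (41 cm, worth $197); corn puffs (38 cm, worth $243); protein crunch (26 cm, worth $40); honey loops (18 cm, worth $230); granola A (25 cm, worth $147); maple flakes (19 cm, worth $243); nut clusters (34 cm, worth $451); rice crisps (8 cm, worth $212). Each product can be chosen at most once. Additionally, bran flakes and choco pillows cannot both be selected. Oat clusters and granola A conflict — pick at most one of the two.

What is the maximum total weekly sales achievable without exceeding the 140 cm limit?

1676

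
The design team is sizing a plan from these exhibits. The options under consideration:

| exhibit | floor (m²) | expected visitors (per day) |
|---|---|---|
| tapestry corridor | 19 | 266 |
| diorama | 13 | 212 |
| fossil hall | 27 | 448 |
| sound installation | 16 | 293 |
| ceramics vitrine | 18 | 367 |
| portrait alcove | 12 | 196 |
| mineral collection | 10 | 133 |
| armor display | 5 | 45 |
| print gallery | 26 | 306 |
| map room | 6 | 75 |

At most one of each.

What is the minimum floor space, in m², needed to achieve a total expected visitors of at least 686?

Look for the lowest-floor combination reaching 686.
Taking sound installation + ceramics vitrine + armor display gives 705 (≥ 686) for 39 m².
No combination under 39 m² hits 686.

39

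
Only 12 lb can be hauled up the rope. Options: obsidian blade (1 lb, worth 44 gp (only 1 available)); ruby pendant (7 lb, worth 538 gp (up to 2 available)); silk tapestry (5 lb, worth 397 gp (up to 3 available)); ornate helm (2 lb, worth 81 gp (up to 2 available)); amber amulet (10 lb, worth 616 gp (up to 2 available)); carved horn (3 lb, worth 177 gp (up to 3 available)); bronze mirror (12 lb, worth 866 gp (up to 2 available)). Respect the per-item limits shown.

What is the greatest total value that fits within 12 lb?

935

Greedy by ratio would take obsidian blade + 2×silk tapestry: 11 lb used, total 838.
Dropping obsidian blade and silk tapestry frees 6 lb; slotting in ruby pendant (7 lb) lifts the total to 935 at 12 lb.
Nothing else within 12 lb beats 935.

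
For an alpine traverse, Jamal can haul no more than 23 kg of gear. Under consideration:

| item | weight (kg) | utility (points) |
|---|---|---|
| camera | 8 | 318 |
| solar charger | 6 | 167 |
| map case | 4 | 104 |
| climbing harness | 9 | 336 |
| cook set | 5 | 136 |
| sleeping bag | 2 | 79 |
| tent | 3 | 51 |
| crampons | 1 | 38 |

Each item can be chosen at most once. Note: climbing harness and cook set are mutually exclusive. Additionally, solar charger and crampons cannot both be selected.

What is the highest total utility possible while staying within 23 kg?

837

Greedy by ratio would take camera + climbing harness + sleeping bag + tent + crampons: 23 kg used, total 822.
Dropping tent and crampons frees 4 kg; slotting in map case (4 kg) lifts the total to 837 at 23 kg.
Next best is camera + climbing harness + sleeping bag + tent + crampons at 822 (23 kg) — short by 15.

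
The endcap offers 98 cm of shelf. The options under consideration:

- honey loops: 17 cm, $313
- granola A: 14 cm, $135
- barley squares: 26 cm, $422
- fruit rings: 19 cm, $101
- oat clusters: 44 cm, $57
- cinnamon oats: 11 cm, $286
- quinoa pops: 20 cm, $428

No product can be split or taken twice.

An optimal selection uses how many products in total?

Best achievable weekly sales is 1584.
One optimal bundle: honey loops + granola A + barley squares + cinnamon oats + quinoa pops (88 cm).
Every optimal selection uses 5 products.

5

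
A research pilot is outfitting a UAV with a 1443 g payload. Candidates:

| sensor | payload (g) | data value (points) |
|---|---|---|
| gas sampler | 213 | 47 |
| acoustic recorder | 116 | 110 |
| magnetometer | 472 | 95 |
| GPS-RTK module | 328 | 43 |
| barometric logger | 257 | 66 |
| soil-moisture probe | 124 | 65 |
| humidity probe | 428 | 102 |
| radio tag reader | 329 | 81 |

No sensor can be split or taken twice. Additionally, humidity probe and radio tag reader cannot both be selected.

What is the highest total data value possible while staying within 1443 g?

438

Taking acoustic recorder + magnetometer + barometric logger + soil-moisture probe + humidity probe: 1397 g used, 438 in data value.
Nothing else feasible within 1443 g beats 438.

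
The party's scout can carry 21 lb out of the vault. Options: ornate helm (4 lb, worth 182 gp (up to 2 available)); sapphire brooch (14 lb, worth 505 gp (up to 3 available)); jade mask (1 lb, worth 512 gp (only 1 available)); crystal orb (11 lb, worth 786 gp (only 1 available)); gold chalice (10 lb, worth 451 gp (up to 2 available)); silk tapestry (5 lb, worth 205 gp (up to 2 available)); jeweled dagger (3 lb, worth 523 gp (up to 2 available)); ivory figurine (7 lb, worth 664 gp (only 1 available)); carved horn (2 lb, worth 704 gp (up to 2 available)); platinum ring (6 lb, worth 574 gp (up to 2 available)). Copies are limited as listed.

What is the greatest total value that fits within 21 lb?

3722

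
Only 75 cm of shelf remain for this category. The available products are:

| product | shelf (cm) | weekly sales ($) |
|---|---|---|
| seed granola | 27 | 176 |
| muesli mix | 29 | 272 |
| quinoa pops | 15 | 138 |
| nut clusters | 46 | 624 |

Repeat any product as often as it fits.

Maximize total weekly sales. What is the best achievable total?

Ranking by ratio (weekly sales/cm): nut clusters 13.57, muesli mix 9.38, quinoa pops 9.20, seed granola 6.52.
Taking muesli mix + nut clusters: 75 cm used, 896 in weekly sales.
No other feasible combination exceeds 896.

896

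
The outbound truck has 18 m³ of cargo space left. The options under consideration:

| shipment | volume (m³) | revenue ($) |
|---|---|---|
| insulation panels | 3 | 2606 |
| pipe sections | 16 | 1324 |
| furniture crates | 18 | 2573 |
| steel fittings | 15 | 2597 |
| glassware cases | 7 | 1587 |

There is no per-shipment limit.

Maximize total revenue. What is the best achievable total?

15636

Ranking by ratio (revenue/m³): insulation panels 868.67, glassware cases 226.71, steel fittings 173.13.
Best packing: 6×insulation panels — 18 m³, 15636 total.
Nothing else within 18 m³ beats 15636.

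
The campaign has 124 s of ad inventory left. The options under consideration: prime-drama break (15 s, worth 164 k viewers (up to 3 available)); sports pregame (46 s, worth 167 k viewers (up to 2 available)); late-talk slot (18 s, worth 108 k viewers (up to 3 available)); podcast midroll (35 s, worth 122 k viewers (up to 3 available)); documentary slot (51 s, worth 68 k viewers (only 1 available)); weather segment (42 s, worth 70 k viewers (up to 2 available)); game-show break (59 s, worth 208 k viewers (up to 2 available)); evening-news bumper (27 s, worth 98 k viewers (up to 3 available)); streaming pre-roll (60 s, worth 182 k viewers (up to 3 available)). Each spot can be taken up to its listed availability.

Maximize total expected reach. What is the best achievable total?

By expected reach per s: prime-drama break 10.93, late-talk slot 6.00, sports pregame 3.63 lead.
The ratio heuristic lands on 3×prime-drama break + 3×late-talk slot (816) but leaves 25 s idle.
Dropping late-talk slot frees 18 s; slotting in podcast midroll (35 s) lifts the total to 830 at 116 s.
That's the maximum — no swap from here does better than 830.

830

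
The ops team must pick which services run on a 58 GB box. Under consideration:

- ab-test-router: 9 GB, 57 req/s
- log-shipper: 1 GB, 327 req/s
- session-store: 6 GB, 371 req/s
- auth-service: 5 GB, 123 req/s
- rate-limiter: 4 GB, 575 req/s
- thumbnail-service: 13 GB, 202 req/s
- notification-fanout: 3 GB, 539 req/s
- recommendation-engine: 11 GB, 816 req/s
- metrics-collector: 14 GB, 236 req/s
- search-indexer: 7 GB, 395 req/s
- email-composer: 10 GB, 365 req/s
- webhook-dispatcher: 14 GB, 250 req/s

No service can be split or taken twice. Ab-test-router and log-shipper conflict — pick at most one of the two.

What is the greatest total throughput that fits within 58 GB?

3638

Best packing: log-shipper + session-store + rate-limiter + notification-fanout + recommendation-engine + search-indexer + email-composer + webhook-dispatcher — 56 GB, 3638 total.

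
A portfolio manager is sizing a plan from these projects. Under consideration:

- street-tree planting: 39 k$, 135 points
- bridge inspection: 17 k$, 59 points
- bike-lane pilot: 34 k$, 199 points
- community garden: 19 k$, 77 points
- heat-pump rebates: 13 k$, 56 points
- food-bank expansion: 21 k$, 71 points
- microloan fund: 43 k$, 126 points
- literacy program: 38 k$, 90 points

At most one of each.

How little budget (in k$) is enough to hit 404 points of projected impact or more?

91

Need the lightest bundle worth ≥ 404.
Taking bridge inspection + bike-lane pilot + community garden + food-bank expansion gives 406 (≥ 404) for 91 k$.
Any bundle with less than 91 k$ falls short of 404.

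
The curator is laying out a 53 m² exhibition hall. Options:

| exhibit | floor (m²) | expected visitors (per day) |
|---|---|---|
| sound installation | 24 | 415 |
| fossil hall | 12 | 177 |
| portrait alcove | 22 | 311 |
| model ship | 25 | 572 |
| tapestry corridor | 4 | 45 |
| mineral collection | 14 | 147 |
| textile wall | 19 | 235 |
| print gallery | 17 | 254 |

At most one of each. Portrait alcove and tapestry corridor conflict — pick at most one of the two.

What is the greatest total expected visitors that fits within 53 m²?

1032

Density check — model ship 22.88, sound installation 17.29, print gallery 14.94 are the best per m².
Taking sound installation + model ship + tapestry corridor: 53 m² used, 1032 in expected visitors.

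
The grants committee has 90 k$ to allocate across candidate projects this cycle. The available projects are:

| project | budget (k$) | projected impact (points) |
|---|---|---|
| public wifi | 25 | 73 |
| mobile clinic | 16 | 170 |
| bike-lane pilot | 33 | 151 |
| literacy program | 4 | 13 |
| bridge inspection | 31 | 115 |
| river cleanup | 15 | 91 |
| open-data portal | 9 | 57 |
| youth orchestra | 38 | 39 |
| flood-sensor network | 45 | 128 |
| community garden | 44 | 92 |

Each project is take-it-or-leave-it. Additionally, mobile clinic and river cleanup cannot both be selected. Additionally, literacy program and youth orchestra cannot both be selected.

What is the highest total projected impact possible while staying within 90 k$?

Mobile clinic + bike-lane pilot + bridge inspection + open-data portal uses 89 of the 90 k$ and totals 493.
Every other selection either busts 90 k$ or breaks a pairing rule or fails to beat 493.

493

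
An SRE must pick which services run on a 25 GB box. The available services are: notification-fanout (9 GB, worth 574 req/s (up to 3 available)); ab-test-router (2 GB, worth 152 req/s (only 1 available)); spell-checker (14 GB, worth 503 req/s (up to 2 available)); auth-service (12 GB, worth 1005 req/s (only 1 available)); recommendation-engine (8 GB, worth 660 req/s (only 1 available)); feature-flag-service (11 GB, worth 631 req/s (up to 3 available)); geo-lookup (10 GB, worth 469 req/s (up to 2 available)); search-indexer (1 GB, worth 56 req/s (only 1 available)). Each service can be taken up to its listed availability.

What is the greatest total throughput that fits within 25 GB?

1873

Ranking by ratio (throughput/GB): auth-service 83.75, recommendation-engine 82.50, ab-test-router 76.00.
The ratio ordering already packs tightly: ab-test-router + auth-service + recommendation-engine + search-indexer, 23 GB, 1873.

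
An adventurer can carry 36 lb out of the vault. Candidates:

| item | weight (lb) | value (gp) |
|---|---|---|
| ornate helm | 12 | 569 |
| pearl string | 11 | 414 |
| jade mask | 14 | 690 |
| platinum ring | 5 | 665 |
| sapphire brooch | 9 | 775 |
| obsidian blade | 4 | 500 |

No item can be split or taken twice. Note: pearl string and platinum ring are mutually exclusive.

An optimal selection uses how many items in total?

4

The maximum value within 36 lb is 2630.
jade mask + platinum ring + sapphire brooch + obsidian blade hits 2630 at 32 lb.
Any selection reaching 2630 contains exactly 4 items.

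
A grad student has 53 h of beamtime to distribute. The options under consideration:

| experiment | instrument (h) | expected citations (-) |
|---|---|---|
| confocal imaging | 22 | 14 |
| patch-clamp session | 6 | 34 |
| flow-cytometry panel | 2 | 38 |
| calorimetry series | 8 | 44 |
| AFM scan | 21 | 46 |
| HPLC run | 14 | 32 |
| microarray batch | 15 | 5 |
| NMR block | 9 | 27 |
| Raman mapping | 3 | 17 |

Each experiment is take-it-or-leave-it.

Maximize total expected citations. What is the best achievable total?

Ranking by ratio (expected citations/h): flow-cytometry panel 19.00, patch-clamp session 5.67, Raman mapping 5.67, calorimetry series 5.50.
A density-first pass picks patch-clamp session + flow-cytometry panel + calorimetry series + HPLC run + NMR block + Raman mapping — 192 at 42 h.
Replace HPLC run with AFM scan: the trade gains 14 net, giving 206 at 49 h.
Runner-up patch-clamp session + flow-cytometry panel + calorimetry series + AFM scan + HPLC run tops out at 194.

206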